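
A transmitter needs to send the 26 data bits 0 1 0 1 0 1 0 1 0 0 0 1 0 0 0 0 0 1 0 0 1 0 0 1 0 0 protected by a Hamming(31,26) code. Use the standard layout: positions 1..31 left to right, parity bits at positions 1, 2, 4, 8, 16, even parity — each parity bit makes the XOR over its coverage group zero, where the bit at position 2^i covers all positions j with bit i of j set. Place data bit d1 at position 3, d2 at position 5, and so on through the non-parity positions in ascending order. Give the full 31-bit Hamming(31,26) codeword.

Place data bits at non-power-of-two positions: b3=0, b5=1, b6=0, b7=1, b9=0, b10=1, b11=0, b12=1, b13=0, b14=0, b15=0, b17=1, b18=0, b19=0, b20=0, b21=0, b22=0, b23=1, b24=0, b25=0, b26=1, b27=0, b28=0, b29=1, b30=0, b31=0.
p1 = XOR of data positions {3,5,7,9,11,13,15,17,19,21,23,25,27,29,31} = 0⊕1⊕1⊕0⊕0⊕0⊕0⊕1⊕0⊕0⊕1⊕0⊕0⊕1⊕0 = 1
p2 = XOR of data positions {3,6,7,10,11,14,15,18,19,22,23,26,27,30,31} = 0⊕0⊕1⊕1⊕0⊕0⊕0⊕0⊕0⊕0⊕1⊕1⊕0⊕0⊕0 = 0
p4 = XOR of data positions {5,6,7,12,13,14,15,20,21,22,23,28,29,30,31} = 1⊕0⊕1⊕1⊕0⊕0⊕0⊕0⊕0⊕0⊕1⊕0⊕1⊕0⊕0 = 1
p8 = XOR of data positions {9,10,11,12,13,14,15,24,25,26,27,28,29,30,31} = 0⊕1⊕0⊕1⊕0⊕0⊕0⊕0⊕0⊕1⊕0⊕0⊕1⊕0⊕0 = 0
p16 = XOR of data positions {17,18,19,20,21,22,23,24,25,26,27,28,29,30,31} = 1⊕0⊕0⊕0⊕0⊕0⊕1⊕0⊕0⊕1⊕0⊕0⊕1⊕0⊕0 = 0
Codeword b1..b31 = 1001101001010000100000100100100

1001101001010000100000100100100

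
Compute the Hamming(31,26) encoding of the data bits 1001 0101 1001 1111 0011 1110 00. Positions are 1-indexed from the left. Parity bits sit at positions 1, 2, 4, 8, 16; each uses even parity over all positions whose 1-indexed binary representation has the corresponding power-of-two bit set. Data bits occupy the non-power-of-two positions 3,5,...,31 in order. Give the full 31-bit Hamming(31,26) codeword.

0110001001011000111110011111000

Place data bits at non-power-of-two positions: b3=1, b5=0, b6=0, b7=1, b9=0, b10=1, b11=0, b12=1, b13=1, b14=0, b15=0, b17=1, b18=1, b19=1, b20=1, b21=1, b22=0, b23=0, b24=1, b25=1, b26=1, b27=1, b28=1, b29=0, b30=0, b31=0.
p1 = XOR of data positions {3,5,7,9,11,13,15,17,19,21,23,25,27,29,31} = 1⊕0⊕1⊕0⊕0⊕1⊕0⊕1⊕1⊕1⊕0⊕1⊕1⊕0⊕0 = 0
p2 = XOR of data positions {3,6,7,10,11,14,15,18,19,22,23,26,27,30,31} = 1⊕0⊕1⊕1⊕0⊕0⊕0⊕1⊕1⊕0⊕0⊕1⊕1⊕0⊕0 = 1
p4 = XOR of data positions {5,6,7,12,13,14,15,20,21,22,23,28,29,30,31} = 0⊕0⊕1⊕1⊕1⊕0⊕0⊕1⊕1⊕0⊕0⊕1⊕0⊕0⊕0 = 0
p8 = XOR of data positions {9,10,11,12,13,14,15,24,25,26,27,28,29,30,31} = 0⊕1⊕0⊕1⊕1⊕0⊕0⊕1⊕1⊕1⊕1⊕1⊕0⊕0⊕0 = 0
p16 = XOR of data positions {17,18,19,20,21,22,23,24,25,26,27,28,29,30,31} = 1⊕1⊕1⊕1⊕1⊕0⊕0⊕1⊕1⊕1⊕1⊕1⊕0⊕0⊕0 = 0
Codeword b1..b31 = 0110001001011000111110011111000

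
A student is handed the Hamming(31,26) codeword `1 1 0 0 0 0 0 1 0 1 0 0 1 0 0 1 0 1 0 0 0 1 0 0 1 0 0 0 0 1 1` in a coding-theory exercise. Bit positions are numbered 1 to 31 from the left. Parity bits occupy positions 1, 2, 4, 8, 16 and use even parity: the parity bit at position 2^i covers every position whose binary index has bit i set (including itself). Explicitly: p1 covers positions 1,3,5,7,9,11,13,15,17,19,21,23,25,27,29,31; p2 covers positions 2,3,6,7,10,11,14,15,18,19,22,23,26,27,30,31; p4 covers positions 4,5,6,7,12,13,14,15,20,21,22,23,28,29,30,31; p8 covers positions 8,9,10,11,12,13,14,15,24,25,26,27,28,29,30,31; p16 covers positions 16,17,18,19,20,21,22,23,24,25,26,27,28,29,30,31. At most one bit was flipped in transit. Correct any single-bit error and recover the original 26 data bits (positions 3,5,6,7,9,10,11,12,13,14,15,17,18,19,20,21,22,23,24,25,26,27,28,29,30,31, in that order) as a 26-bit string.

00000100100010001001000011

s1: b1⊕b3⊕b5⊕b7⊕b9⊕b11⊕b13⊕b15⊕b17⊕b19⊕b21⊕b23⊕b25⊕b27⊕b29⊕b31 = 1⊕0⊕0⊕0⊕0⊕0⊕1⊕0⊕0⊕0⊕0⊕0⊕1⊕0⊕0⊕1 = 0
s2: b2⊕b3⊕b6⊕b7⊕b10⊕b11⊕b14⊕b15⊕b18⊕b19⊕b22⊕b23⊕b26⊕b27⊕b30⊕b31 = 1⊕0⊕0⊕0⊕1⊕0⊕0⊕0⊕1⊕0⊕1⊕0⊕0⊕0⊕1⊕1 = 0
s4: b4⊕b5⊕b6⊕b7⊕b12⊕b13⊕b14⊕b15⊕b20⊕b21⊕b22⊕b23⊕b28⊕b29⊕b30⊕b31 = 0⊕0⊕0⊕0⊕0⊕1⊕0⊕0⊕0⊕0⊕1⊕0⊕0⊕0⊕1⊕1 = 0
s8: b8⊕b9⊕b10⊕b11⊕b12⊕b13⊕b14⊕b15⊕b24⊕b25⊕b26⊕b27⊕b28⊕b29⊕b30⊕b31 = 1⊕0⊕1⊕0⊕0⊕1⊕0⊕0⊕0⊕1⊕0⊕0⊕0⊕0⊕1⊕1 = 0
s16: b16⊕b17⊕b18⊕b19⊕b20⊕b21⊕b22⊕b23⊕b24⊕b25⊕b26⊕b27⊕b28⊕b29⊕b30⊕b31 = 1⊕0⊕1⊕0⊕0⊕0⊕1⊕0⊕0⊕1⊕0⊕0⊕0⊕0⊕1⊕1 = 0
Syndrome (s16...s1) = 00000 → position 0 (no error).
No correction needed.
Data bits at positions 3,5,6,7,9,10,11,12,13,14,15,17,18,19,20,21,22,23,24,25,26,27,28,29,30,31: 00000100100010001001000011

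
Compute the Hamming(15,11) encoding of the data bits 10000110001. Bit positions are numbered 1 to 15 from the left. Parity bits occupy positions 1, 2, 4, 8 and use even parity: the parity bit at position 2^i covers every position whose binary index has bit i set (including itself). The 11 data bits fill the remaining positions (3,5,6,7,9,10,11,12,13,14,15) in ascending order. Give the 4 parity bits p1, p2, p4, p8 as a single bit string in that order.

Place data bits at non-power-of-two positions: b3=1, b5=0, b6=0, b7=0, b9=0, b10=1, b11=1, b12=0, b13=0, b14=0, b15=1.
p1 = XOR of data positions {3,5,7,9,11,13,15} = 1⊕0⊕0⊕0⊕1⊕0⊕1 = 1
p2 = XOR of data positions {3,6,7,10,11,14,15} = 1⊕0⊕0⊕1⊕1⊕0⊕1 = 0
p4 = XOR of data positions {5,6,7,12,13,14,15} = 0⊕0⊕0⊕0⊕0⊕0⊕1 = 1
p8 = XOR of data positions {9,10,11,12,13,14,15} = 0⊕1⊕1⊕0⊕0⊕0⊕1 = 1
Parity bits p1,p2,p4,p8 = 1011

1011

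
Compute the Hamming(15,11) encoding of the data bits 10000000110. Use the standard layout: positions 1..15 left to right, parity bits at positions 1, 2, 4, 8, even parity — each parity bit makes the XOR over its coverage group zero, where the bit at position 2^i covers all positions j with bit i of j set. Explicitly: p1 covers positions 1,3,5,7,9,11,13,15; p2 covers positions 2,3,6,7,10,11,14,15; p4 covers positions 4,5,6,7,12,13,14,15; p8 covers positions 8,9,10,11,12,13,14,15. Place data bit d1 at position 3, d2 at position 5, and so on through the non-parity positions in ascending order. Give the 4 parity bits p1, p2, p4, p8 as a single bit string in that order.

0000

Place data bits at non-power-of-two positions: b3=1, b5=0, b6=0, b7=0, b9=0, b10=0, b11=0, b12=0, b13=1, b14=1, b15=0.
p1 = XOR of data positions {3,5,7,9,11,13,15} = 1⊕0⊕0⊕0⊕0⊕1⊕0 = 0
p2 = XOR of data positions {3,6,7,10,11,14,15} = 1⊕0⊕0⊕0⊕0⊕1⊕0 = 0
p4 = XOR of data positions {5,6,7,12,13,14,15} = 0⊕0⊕0⊕0⊕1⊕1⊕0 = 0
p8 = XOR of data positions {9,10,11,12,13,14,15} = 0⊕0⊕0⊕0⊕1⊕1⊕0 = 0
Parity bits p1,p2,p4,p8 = 0000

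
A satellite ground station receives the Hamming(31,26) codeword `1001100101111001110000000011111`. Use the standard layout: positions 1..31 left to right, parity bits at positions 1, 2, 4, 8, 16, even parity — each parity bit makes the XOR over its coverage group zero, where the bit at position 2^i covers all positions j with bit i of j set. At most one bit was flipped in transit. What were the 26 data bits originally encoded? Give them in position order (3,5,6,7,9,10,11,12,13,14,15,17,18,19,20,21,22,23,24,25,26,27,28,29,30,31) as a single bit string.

s1: b1⊕b3⊕b5⊕b7⊕b9⊕b11⊕b13⊕b15⊕b17⊕b19⊕b21⊕b23⊕b25⊕b27⊕b29⊕b31 = 1⊕0⊕1⊕0⊕0⊕1⊕1⊕0⊕1⊕0⊕0⊕0⊕0⊕1⊕1⊕1 = 0
s2: b2⊕b3⊕b6⊕b7⊕b10⊕b11⊕b14⊕b15⊕b18⊕b19⊕b22⊕b23⊕b26⊕b27⊕b30⊕b31 = 0⊕0⊕0⊕0⊕1⊕1⊕0⊕0⊕1⊕0⊕0⊕0⊕0⊕1⊕1⊕1 = 0
s4: b4⊕b5⊕b6⊕b7⊕b12⊕b13⊕b14⊕b15⊕b20⊕b21⊕b22⊕b23⊕b28⊕b29⊕b30⊕b31 = 1⊕1⊕0⊕0⊕1⊕1⊕0⊕0⊕0⊕0⊕0⊕0⊕1⊕1⊕1⊕1 = 0
s8: b8⊕b9⊕b10⊕b11⊕b12⊕b13⊕b14⊕b15⊕b24⊕b25⊕b26⊕b27⊕b28⊕b29⊕b30⊕b31 = 1⊕0⊕1⊕1⊕1⊕1⊕0⊕0⊕0⊕0⊕0⊕1⊕1⊕1⊕1⊕1 = 0
s16: b16⊕b17⊕b18⊕b19⊕b20⊕b21⊕b22⊕b23⊕b24⊕b25⊕b26⊕b27⊕b28⊕b29⊕b30⊕b31 = 1⊕1⊕1⊕0⊕0⊕0⊕0⊕0⊕0⊕0⊕0⊕1⊕1⊕1⊕1⊕1 = 0
Syndrome (s16...s1) = 00000 → position 0 (no error).
No correction needed.
Data bits at positions 3,5,6,7,9,10,11,12,13,14,15,17,18,19,20,21,22,23,24,25,26,27,28,29,30,31: 01000111100110000000011111

01000111100110000000011111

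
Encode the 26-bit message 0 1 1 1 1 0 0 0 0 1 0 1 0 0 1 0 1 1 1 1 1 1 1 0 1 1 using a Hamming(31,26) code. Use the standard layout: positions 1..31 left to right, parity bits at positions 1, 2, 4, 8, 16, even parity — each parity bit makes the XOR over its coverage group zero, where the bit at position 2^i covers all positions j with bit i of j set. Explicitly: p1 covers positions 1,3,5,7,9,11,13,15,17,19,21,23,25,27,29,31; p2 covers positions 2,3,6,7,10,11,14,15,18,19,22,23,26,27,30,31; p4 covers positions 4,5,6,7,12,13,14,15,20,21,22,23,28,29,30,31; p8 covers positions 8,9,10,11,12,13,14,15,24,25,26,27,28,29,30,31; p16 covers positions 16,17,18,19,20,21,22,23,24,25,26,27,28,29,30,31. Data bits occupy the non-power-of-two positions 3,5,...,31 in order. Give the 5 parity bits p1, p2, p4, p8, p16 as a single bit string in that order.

01011

Place data bits at non-power-of-two positions: b3=0, b5=1, b6=1, b7=1, b9=1, b10=0, b11=0, b12=0, b13=0, b14=1, b15=0, b17=1, b18=0, b19=0, b20=1, b21=0, b22=1, b23=1, b24=1, b25=1, b26=1, b27=1, b28=1, b29=0, b30=1, b31=1.
p1 = XOR of data positions {3,5,7,9,11,13,15,17,19,21,23,25,27,29,31} = 0⊕1⊕1⊕1⊕0⊕0⊕0⊕1⊕0⊕0⊕1⊕1⊕1⊕0⊕1 = 0
p2 = XOR of data positions {3,6,7,10,11,14,15,18,19,22,23,26,27,30,31} = 0⊕1⊕1⊕0⊕0⊕1⊕0⊕0⊕0⊕1⊕1⊕1⊕1⊕1⊕1 = 1
p4 = XOR of data positions {5,6,7,12,13,14,15,20,21,22,23,28,29,30,31} = 1⊕1⊕1⊕0⊕0⊕1⊕0⊕1⊕0⊕1⊕1⊕1⊕0⊕1⊕1 = 0
p8 = XOR of data positions {9,10,11,12,13,14,15,24,25,26,27,28,29,30,31} = 1⊕0⊕0⊕0⊕0⊕1⊕0⊕1⊕1⊕1⊕1⊕1⊕0⊕1⊕1 = 1
p16 = XOR of data positions {17,18,19,20,21,22,23,24,25,26,27,28,29,30,31} = 1⊕0⊕0⊕1⊕0⊕1⊕1⊕1⊕1⊕1⊕1⊕1⊕0⊕1⊕1 = 1
Parity bits p1,p2,p4,p8,p16 = 01011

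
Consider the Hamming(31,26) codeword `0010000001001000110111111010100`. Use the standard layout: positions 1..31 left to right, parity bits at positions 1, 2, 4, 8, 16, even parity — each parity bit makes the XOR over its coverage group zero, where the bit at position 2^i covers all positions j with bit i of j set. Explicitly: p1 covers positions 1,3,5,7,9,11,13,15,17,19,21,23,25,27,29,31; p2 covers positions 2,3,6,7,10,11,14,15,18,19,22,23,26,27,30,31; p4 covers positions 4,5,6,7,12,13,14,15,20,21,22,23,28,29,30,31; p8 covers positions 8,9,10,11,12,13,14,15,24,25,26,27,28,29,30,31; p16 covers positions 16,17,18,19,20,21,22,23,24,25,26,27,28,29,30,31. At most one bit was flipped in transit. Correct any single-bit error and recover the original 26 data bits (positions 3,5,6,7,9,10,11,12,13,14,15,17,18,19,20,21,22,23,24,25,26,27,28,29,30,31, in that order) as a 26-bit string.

10000100100110111111010100

s1: b1⊕b3⊕b5⊕b7⊕b9⊕b11⊕b13⊕b15⊕b17⊕b19⊕b21⊕b23⊕b25⊕b27⊕b29⊕b31 = 0⊕1⊕0⊕0⊕0⊕0⊕1⊕0⊕1⊕0⊕1⊕1⊕1⊕1⊕1⊕0 = 0
s2: b2⊕b3⊕b6⊕b7⊕b10⊕b11⊕b14⊕b15⊕b18⊕b19⊕b22⊕b23⊕b26⊕b27⊕b30⊕b31 = 0⊕1⊕0⊕0⊕1⊕0⊕0⊕0⊕1⊕0⊕1⊕1⊕0⊕1⊕0⊕0 = 0
s4: b4⊕b5⊕b6⊕b7⊕b12⊕b13⊕b14⊕b15⊕b20⊕b21⊕b22⊕b23⊕b28⊕b29⊕b30⊕b31 = 0⊕0⊕0⊕0⊕0⊕1⊕0⊕0⊕1⊕1⊕1⊕1⊕0⊕1⊕0⊕0 = 0
s8: b8⊕b9⊕b10⊕b11⊕b12⊕b13⊕b14⊕b15⊕b24⊕b25⊕b26⊕b27⊕b28⊕b29⊕b30⊕b31 = 0⊕0⊕1⊕0⊕0⊕1⊕0⊕0⊕1⊕1⊕0⊕1⊕0⊕1⊕0⊕0 = 0
s16: b16⊕b17⊕b18⊕b19⊕b20⊕b21⊕b22⊕b23⊕b24⊕b25⊕b26⊕b27⊕b28⊕b29⊕b30⊕b31 = 0⊕1⊕1⊕0⊕1⊕1⊕1⊕1⊕1⊕1⊕0⊕1⊕0⊕1⊕0⊕0 = 0
Syndrome (s16...s1) = 00000 → position 0 (no error).
No correction needed.
Data bits at positions 3,5,6,7,9,10,11,12,13,14,15,17,18,19,20,21,22,23,24,25,26,27,28,29,30,31: 10000100100110111111010100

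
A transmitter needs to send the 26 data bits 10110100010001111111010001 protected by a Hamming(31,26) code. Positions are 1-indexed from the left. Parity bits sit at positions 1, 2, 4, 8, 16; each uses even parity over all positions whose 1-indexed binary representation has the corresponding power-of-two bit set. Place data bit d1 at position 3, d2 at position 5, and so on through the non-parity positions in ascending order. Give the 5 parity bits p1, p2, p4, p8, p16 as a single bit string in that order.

00001

Place data bits at non-power-of-two positions: b3=1, b5=0, b6=1, b7=1, b9=0, b10=1, b11=0, b12=0, b13=0, b14=1, b15=0, b17=0, b18=0, b19=1, b20=1, b21=1, b22=1, b23=1, b24=1, b25=1, b26=0, b27=1, b28=0, b29=0, b30=0, b31=1.
p1 = XOR of data positions {3,5,7,9,11,13,15,17,19,21,23,25,27,29,31} = 1⊕0⊕1⊕0⊕0⊕0⊕0⊕0⊕1⊕1⊕1⊕1⊕1⊕0⊕1 = 0
p2 = XOR of data positions {3,6,7,10,11,14,15,18,19,22,23,26,27,30,31} = 1⊕1⊕1⊕1⊕0⊕1⊕0⊕0⊕1⊕1⊕1⊕0⊕1⊕0⊕1 = 0
p4 = XOR of data positions {5,6,7,12,13,14,15,20,21,22,23,28,29,30,31} = 0⊕1⊕1⊕0⊕0⊕1⊕0⊕1⊕1⊕1⊕1⊕0⊕0⊕0⊕1 = 0
p8 = XOR of data positions {9,10,11,12,13,14,15,24,25,26,27,28,29,30,31} = 0⊕1⊕0⊕0⊕0⊕1⊕0⊕1⊕1⊕0⊕1⊕0⊕0⊕0⊕1 = 0
p16 = XOR of data positions {17,18,19,20,21,22,23,24,25,26,27,28,29,30,31} = 0⊕0⊕1⊕1⊕1⊕1⊕1⊕1⊕1⊕0⊕1⊕0⊕0⊕0⊕1 = 1
Parity bits p1,p2,p4,p8,p16 = 00001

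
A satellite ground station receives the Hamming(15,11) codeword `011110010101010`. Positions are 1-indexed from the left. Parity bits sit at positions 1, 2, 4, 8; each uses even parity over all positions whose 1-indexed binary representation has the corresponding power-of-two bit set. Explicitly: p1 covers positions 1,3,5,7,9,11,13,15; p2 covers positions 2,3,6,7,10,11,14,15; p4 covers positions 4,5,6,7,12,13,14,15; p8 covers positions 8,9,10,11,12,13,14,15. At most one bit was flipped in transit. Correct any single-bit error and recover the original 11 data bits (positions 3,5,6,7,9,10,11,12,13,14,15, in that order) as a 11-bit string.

11000101010

s1: b1⊕b3⊕b5⊕b7⊕b9⊕b11⊕b13⊕b15 = 0⊕1⊕1⊕0⊕0⊕0⊕0⊕0 = 0
s2: b2⊕b3⊕b6⊕b7⊕b10⊕b11⊕b14⊕b15 = 1⊕1⊕0⊕0⊕1⊕0⊕1⊕0 = 0
s4: b4⊕b5⊕b6⊕b7⊕b12⊕b13⊕b14⊕b15 = 1⊕1⊕0⊕0⊕1⊕0⊕1⊕0 = 0
s8: b8⊕b9⊕b10⊕b11⊕b12⊕b13⊕b14⊕b15 = 1⊕0⊕1⊕0⊕1⊕0⊕1⊕0 = 0
Syndrome (s8...s1) = 0000 → position 0 (no error).
No correction needed.
Data bits at positions 3,5,6,7,9,10,11,12,13,14,15: 11000101010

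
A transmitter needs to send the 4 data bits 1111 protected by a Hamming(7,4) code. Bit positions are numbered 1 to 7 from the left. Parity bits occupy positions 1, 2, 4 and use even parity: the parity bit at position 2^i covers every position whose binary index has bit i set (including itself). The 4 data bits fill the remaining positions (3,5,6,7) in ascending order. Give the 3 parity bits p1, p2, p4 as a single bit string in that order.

111

Place data bits at non-power-of-two positions: b3=1, b5=1, b6=1, b7=1.
p1 = XOR of data positions {3,5,7} = 1⊕1⊕1 = 1
p2 = XOR of data positions {3,6,7} = 1⊕1⊕1 = 1
p4 = XOR of data positions {5,6,7} = 1⊕1⊕1 = 1
Parity bits p1,p2,p4 = 111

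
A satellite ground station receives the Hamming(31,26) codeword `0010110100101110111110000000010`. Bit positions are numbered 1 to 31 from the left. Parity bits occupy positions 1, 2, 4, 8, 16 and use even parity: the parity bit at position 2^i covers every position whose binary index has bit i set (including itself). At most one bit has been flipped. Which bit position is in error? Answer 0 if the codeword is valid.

s1: b1⊕b3⊕b5⊕b7⊕b9⊕b11⊕b13⊕b15⊕b17⊕b19⊕b21⊕b23⊕b25⊕b27⊕b29⊕b31 = 0⊕1⊕1⊕0⊕0⊕1⊕1⊕1⊕1⊕1⊕1⊕0⊕0⊕0⊕0⊕0 = 0
s2: b2⊕b3⊕b6⊕b7⊕b10⊕b11⊕b14⊕b15⊕b18⊕b19⊕b22⊕b23⊕b26⊕b27⊕b30⊕b31 = 0⊕1⊕1⊕0⊕0⊕1⊕1⊕1⊕1⊕1⊕0⊕0⊕0⊕0⊕1⊕0 = 0
s4: b4⊕b5⊕b6⊕b7⊕b12⊕b13⊕b14⊕b15⊕b20⊕b21⊕b22⊕b23⊕b28⊕b29⊕b30⊕b31 = 0⊕1⊕1⊕0⊕0⊕1⊕1⊕1⊕1⊕1⊕0⊕0⊕0⊕0⊕1⊕0 = 0
s8: b8⊕b9⊕b10⊕b11⊕b12⊕b13⊕b14⊕b15⊕b24⊕b25⊕b26⊕b27⊕b28⊕b29⊕b30⊕b31 = 1⊕0⊕0⊕1⊕0⊕1⊕1⊕1⊕0⊕0⊕0⊕0⊕0⊕0⊕1⊕0 = 0
s16: b16⊕b17⊕b18⊕b19⊕b20⊕b21⊕b22⊕b23⊕b24⊕b25⊕b26⊕b27⊕b28⊕b29⊕b30⊕b31 = 0⊕1⊕1⊕1⊕1⊕1⊕0⊕0⊕0⊕0⊕0⊕0⊕0⊕0⊕1⊕0 = 0
Syndrome (s16...s1) = 00000 → position 0 (no error).

0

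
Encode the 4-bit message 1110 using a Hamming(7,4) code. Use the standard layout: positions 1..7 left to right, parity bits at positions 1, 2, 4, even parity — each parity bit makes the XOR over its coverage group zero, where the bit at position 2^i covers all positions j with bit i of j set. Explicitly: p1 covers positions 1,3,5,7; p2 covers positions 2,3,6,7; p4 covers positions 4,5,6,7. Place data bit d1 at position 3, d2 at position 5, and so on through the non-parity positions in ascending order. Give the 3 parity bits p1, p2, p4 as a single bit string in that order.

Place data bits at non-power-of-two positions: b3=1, b5=1, b6=1, b7=0.
p1 = XOR of data positions {3,5,7} = 1⊕1⊕0 = 0
p2 = XOR of data positions {3,6,7} = 1⊕1⊕0 = 0
p4 = XOR of data positions {5,6,7} = 1⊕1⊕0 = 0
Parity bits p1,p2,p4 = 000

000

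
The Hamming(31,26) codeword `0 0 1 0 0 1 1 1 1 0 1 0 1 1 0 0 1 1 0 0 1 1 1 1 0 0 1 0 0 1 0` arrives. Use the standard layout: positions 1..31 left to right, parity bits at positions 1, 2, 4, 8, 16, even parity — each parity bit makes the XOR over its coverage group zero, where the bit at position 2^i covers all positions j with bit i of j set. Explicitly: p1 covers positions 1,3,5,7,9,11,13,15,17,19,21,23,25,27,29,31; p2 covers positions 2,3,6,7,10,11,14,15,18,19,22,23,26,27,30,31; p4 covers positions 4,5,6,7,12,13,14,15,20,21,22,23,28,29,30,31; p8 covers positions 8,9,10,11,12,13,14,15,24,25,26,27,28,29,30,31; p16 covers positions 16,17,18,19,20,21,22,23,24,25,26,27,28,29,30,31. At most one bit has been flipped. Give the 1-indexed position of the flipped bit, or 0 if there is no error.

s1: b1⊕b3⊕b5⊕b7⊕b9⊕b11⊕b13⊕b15⊕b17⊕b19⊕b21⊕b23⊕b25⊕b27⊕b29⊕b31 = 0⊕1⊕0⊕1⊕1⊕1⊕1⊕0⊕1⊕0⊕1⊕1⊕0⊕1⊕0⊕0 = 1
s2: b2⊕b3⊕b6⊕b7⊕b10⊕b11⊕b14⊕b15⊕b18⊕b19⊕b22⊕b23⊕b26⊕b27⊕b30⊕b31 = 0⊕1⊕1⊕1⊕0⊕1⊕1⊕0⊕1⊕0⊕1⊕1⊕0⊕1⊕1⊕0 = 0
s4: b4⊕b5⊕b6⊕b7⊕b12⊕b13⊕b14⊕b15⊕b20⊕b21⊕b22⊕b23⊕b28⊕b29⊕b30⊕b31 = 0⊕0⊕1⊕1⊕0⊕1⊕1⊕0⊕0⊕1⊕1⊕1⊕0⊕0⊕1⊕0 = 0
s8: b8⊕b9⊕b10⊕b11⊕b12⊕b13⊕b14⊕b15⊕b24⊕b25⊕b26⊕b27⊕b28⊕b29⊕b30⊕b31 = 1⊕1⊕0⊕1⊕0⊕1⊕1⊕0⊕1⊕0⊕0⊕1⊕0⊕0⊕1⊕0 = 0
s16: b16⊕b17⊕b18⊕b19⊕b20⊕b21⊕b22⊕b23⊕b24⊕b25⊕b26⊕b27⊕b28⊕b29⊕b30⊕b31 = 0⊕1⊕1⊕0⊕0⊕1⊕1⊕1⊕1⊕0⊕0⊕1⊕0⊕0⊕1⊕0 = 0
Syndrome (s16...s1) = 00001 → position 1.

1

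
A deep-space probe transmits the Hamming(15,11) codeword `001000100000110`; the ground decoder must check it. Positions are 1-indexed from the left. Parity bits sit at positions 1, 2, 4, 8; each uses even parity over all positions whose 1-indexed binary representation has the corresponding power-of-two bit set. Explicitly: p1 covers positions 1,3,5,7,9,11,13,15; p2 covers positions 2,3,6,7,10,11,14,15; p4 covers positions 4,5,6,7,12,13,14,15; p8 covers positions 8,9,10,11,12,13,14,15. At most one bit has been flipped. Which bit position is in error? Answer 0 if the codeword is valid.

7

s1: b1⊕b3⊕b5⊕b7⊕b9⊕b11⊕b13⊕b15 = 0⊕1⊕0⊕1⊕0⊕0⊕1⊕0 = 1
s2: b2⊕b3⊕b6⊕b7⊕b10⊕b11⊕b14⊕b15 = 0⊕1⊕0⊕1⊕0⊕0⊕1⊕0 = 1
s4: b4⊕b5⊕b6⊕b7⊕b12⊕b13⊕b14⊕b15 = 0⊕0⊕0⊕1⊕0⊕1⊕1⊕0 = 1
s8: b8⊕b9⊕b10⊕b11⊕b12⊕b13⊕b14⊕b15 = 0⊕0⊕0⊕0⊕0⊕1⊕1⊕0 = 0
Syndrome (s8...s1) = 0111 → position 7.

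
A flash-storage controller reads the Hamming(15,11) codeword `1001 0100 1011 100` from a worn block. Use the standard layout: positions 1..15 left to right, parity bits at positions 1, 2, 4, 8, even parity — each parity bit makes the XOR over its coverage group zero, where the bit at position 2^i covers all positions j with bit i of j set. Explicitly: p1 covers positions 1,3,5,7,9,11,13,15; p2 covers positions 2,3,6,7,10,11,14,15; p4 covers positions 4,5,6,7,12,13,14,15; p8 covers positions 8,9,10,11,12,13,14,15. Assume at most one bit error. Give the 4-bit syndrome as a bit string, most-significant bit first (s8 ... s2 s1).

s1: b1⊕b3⊕b5⊕b7⊕b9⊕b11⊕b13⊕b15 = 1⊕0⊕0⊕0⊕1⊕1⊕1⊕0 = 0
s2: b2⊕b3⊕b6⊕b7⊕b10⊕b11⊕b14⊕b15 = 0⊕0⊕1⊕0⊕0⊕1⊕0⊕0 = 0
s4: b4⊕b5⊕b6⊕b7⊕b12⊕b13⊕b14⊕b15 = 1⊕0⊕1⊕0⊕1⊕1⊕0⊕0 = 0
s8: b8⊕b9⊕b10⊕b11⊕b12⊕b13⊕b14⊕b15 = 0⊕1⊕0⊕1⊕1⊕1⊕0⊕0 = 0
Syndrome (s8...s1) = 0000 → position 0 (no error).

0000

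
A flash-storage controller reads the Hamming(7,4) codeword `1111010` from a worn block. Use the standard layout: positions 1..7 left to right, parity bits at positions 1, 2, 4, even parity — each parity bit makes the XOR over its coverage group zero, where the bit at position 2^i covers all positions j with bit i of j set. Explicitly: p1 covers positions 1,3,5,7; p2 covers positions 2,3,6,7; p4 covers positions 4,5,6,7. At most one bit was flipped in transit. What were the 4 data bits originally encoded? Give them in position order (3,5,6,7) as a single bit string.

1010

s1: b1⊕b3⊕b5⊕b7 = 1⊕1⊕0⊕0 = 0
s2: b2⊕b3⊕b6⊕b7 = 1⊕1⊕1⊕0 = 1
s4: b4⊕b5⊕b6⊕b7 = 1⊕0⊕1⊕0 = 0
Syndrome (s4...s1) = 010 → position 2.
Flip bit 2: corrected codeword = 1011010
Data bits at positions 3,5,6,7: 1010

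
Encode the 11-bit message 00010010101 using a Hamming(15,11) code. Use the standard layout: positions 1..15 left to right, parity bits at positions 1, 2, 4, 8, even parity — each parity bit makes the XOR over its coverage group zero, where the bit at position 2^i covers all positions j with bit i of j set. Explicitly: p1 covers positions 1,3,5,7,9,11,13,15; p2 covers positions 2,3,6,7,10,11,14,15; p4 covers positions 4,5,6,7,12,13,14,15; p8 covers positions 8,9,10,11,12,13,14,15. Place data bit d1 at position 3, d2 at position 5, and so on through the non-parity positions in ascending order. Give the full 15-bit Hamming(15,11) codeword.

Place data bits at non-power-of-two positions: b3=0, b5=0, b6=0, b7=1, b9=0, b10=0, b11=1, b12=0, b13=1, b14=0, b15=1.
p1 = XOR of data positions {3,5,7,9,11,13,15} = 0⊕0⊕1⊕0⊕1⊕1⊕1 = 0
p2 = XOR of data positions {3,6,7,10,11,14,15} = 0⊕0⊕1⊕0⊕1⊕0⊕1 = 1
p4 = XOR of data positions {5,6,7,12,13,14,15} = 0⊕0⊕1⊕0⊕1⊕0⊕1 = 1
p8 = XOR of data positions {9,10,11,12,13,14,15} = 0⊕0⊕1⊕0⊕1⊕0⊕1 = 1
Codeword b1..b15 = 010100110010101

010100110010101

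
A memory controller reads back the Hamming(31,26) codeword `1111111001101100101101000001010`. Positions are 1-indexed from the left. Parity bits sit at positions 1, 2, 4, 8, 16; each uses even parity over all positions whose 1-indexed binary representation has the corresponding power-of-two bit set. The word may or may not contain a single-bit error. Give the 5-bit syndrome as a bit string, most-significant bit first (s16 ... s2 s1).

s1: b1⊕b3⊕b5⊕b7⊕b9⊕b11⊕b13⊕b15⊕b17⊕b19⊕b21⊕b23⊕b25⊕b27⊕b29⊕b31 = 1⊕1⊕1⊕1⊕0⊕1⊕1⊕0⊕1⊕1⊕0⊕0⊕0⊕0⊕0⊕0 = 0
s2: b2⊕b3⊕b6⊕b7⊕b10⊕b11⊕b14⊕b15⊕b18⊕b19⊕b22⊕b23⊕b26⊕b27⊕b30⊕b31 = 1⊕1⊕1⊕1⊕1⊕1⊕1⊕0⊕0⊕1⊕1⊕0⊕0⊕0⊕1⊕0 = 0
s4: b4⊕b5⊕b6⊕b7⊕b12⊕b13⊕b14⊕b15⊕b20⊕b21⊕b22⊕b23⊕b28⊕b29⊕b30⊕b31 = 1⊕1⊕1⊕1⊕0⊕1⊕1⊕0⊕1⊕0⊕1⊕0⊕1⊕0⊕1⊕0 = 0
s8: b8⊕b9⊕b10⊕b11⊕b12⊕b13⊕b14⊕b15⊕b24⊕b25⊕b26⊕b27⊕b28⊕b29⊕b30⊕b31 = 0⊕0⊕1⊕1⊕0⊕1⊕1⊕0⊕0⊕0⊕0⊕0⊕1⊕0⊕1⊕0 = 0
s16: b16⊕b17⊕b18⊕b19⊕b20⊕b21⊕b22⊕b23⊕b24⊕b25⊕b26⊕b27⊕b28⊕b29⊕b30⊕b31 = 0⊕1⊕0⊕1⊕1⊕0⊕1⊕0⊕0⊕0⊕0⊕0⊕1⊕0⊕1⊕0 = 0
Syndrome (s16...s1) = 00000 → position 0 (no error).

00000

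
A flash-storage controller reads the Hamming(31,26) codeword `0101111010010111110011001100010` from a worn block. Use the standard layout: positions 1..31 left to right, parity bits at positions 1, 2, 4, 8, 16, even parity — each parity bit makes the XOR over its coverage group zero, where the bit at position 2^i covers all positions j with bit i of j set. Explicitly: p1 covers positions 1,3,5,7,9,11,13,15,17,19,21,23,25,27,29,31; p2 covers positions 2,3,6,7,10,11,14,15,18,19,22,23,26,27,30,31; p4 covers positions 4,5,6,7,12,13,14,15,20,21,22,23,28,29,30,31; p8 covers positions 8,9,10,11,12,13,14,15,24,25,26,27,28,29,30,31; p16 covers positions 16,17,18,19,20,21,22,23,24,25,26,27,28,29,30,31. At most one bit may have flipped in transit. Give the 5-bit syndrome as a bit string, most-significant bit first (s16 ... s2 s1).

01011

s1: b1⊕b3⊕b5⊕b7⊕b9⊕b11⊕b13⊕b15⊕b17⊕b19⊕b21⊕b23⊕b25⊕b27⊕b29⊕b31 = 0⊕0⊕1⊕1⊕1⊕0⊕0⊕1⊕1⊕0⊕1⊕0⊕1⊕0⊕0⊕0 = 1
s2: b2⊕b3⊕b6⊕b7⊕b10⊕b11⊕b14⊕b15⊕b18⊕b19⊕b22⊕b23⊕b26⊕b27⊕b30⊕b31 = 1⊕0⊕1⊕1⊕0⊕0⊕1⊕1⊕1⊕0⊕1⊕0⊕1⊕0⊕1⊕0 = 1
s4: b4⊕b5⊕b6⊕b7⊕b12⊕b13⊕b14⊕b15⊕b20⊕b21⊕b22⊕b23⊕b28⊕b29⊕b30⊕b31 = 1⊕1⊕1⊕1⊕1⊕0⊕1⊕1⊕0⊕1⊕1⊕0⊕0⊕0⊕1⊕0 = 0
s8: b8⊕b9⊕b10⊕b11⊕b12⊕b13⊕b14⊕b15⊕b24⊕b25⊕b26⊕b27⊕b28⊕b29⊕b30⊕b31 = 0⊕1⊕0⊕0⊕1⊕0⊕1⊕1⊕0⊕1⊕1⊕0⊕0⊕0⊕1⊕0 = 1
s16: b16⊕b17⊕b18⊕b19⊕b20⊕b21⊕b22⊕b23⊕b24⊕b25⊕b26⊕b27⊕b28⊕b29⊕b30⊕b31 = 1⊕1⊕1⊕0⊕0⊕1⊕1⊕0⊕0⊕1⊕1⊕0⊕0⊕0⊕1⊕0 = 0
Syndrome (s16...s1) = 01011 → position 11.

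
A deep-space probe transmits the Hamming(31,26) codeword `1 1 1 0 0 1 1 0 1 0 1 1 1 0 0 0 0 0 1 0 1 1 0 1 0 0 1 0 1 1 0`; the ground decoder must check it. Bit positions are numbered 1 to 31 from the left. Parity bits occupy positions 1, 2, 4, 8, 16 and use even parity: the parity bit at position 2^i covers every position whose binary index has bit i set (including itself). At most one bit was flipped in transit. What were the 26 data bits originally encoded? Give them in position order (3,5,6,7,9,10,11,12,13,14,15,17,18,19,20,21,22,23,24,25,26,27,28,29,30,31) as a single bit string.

10111011100011011010010110

s1: b1⊕b3⊕b5⊕b7⊕b9⊕b11⊕b13⊕b15⊕b17⊕b19⊕b21⊕b23⊕b25⊕b27⊕b29⊕b31 = 1⊕1⊕0⊕1⊕1⊕1⊕1⊕0⊕0⊕1⊕1⊕0⊕0⊕1⊕1⊕0 = 0
s2: b2⊕b3⊕b6⊕b7⊕b10⊕b11⊕b14⊕b15⊕b18⊕b19⊕b22⊕b23⊕b26⊕b27⊕b30⊕b31 = 1⊕1⊕1⊕1⊕0⊕1⊕0⊕0⊕0⊕1⊕1⊕0⊕0⊕1⊕1⊕0 = 1
s4: b4⊕b5⊕b6⊕b7⊕b12⊕b13⊕b14⊕b15⊕b20⊕b21⊕b22⊕b23⊕b28⊕b29⊕b30⊕b31 = 0⊕0⊕1⊕1⊕1⊕1⊕0⊕0⊕0⊕1⊕1⊕0⊕0⊕1⊕1⊕0 = 0
s8: b8⊕b9⊕b10⊕b11⊕b12⊕b13⊕b14⊕b15⊕b24⊕b25⊕b26⊕b27⊕b28⊕b29⊕b30⊕b31 = 0⊕1⊕0⊕1⊕1⊕1⊕0⊕0⊕1⊕0⊕0⊕1⊕0⊕1⊕1⊕0 = 0
s16: b16⊕b17⊕b18⊕b19⊕b20⊕b21⊕b22⊕b23⊕b24⊕b25⊕b26⊕b27⊕b28⊕b29⊕b30⊕b31 = 0⊕0⊕0⊕1⊕0⊕1⊕1⊕0⊕1⊕0⊕0⊕1⊕0⊕1⊕1⊕0 = 1
Syndrome (s16...s1) = 10010 → position 18.
Flip bit 18: corrected codeword = 1110011010111000011011010010110
Data bits at positions 3,5,6,7,9,10,11,12,13,14,15,17,18,19,20,21,22,23,24,25,26,27,28,29,30,31: 10111011100011011010010110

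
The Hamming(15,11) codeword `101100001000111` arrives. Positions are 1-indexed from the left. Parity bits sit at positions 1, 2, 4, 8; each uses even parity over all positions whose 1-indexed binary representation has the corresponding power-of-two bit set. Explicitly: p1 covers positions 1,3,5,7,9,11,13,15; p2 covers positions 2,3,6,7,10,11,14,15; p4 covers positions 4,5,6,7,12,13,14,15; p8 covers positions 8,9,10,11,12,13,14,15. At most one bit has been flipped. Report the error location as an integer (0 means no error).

s1: b1⊕b3⊕b5⊕b7⊕b9⊕b11⊕b13⊕b15 = 1⊕1⊕0⊕0⊕1⊕0⊕1⊕1 = 1
s2: b2⊕b3⊕b6⊕b7⊕b10⊕b11⊕b14⊕b15 = 0⊕1⊕0⊕0⊕0⊕0⊕1⊕1 = 1
s4: b4⊕b5⊕b6⊕b7⊕b12⊕b13⊕b14⊕b15 = 1⊕0⊕0⊕0⊕0⊕1⊕1⊕1 = 0
s8: b8⊕b9⊕b10⊕b11⊕b12⊕b13⊕b14⊕b15 = 0⊕1⊕0⊕0⊕0⊕1⊕1⊕1 = 0
Syndrome (s8...s1) = 0011 → position 3.

3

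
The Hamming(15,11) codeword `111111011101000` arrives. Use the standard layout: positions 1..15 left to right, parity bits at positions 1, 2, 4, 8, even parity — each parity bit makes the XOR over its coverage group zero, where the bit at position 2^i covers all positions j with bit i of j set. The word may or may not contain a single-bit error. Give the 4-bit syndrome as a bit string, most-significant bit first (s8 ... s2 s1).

s1: b1⊕b3⊕b5⊕b7⊕b9⊕b11⊕b13⊕b15 = 1⊕1⊕1⊕0⊕1⊕0⊕0⊕0 = 0
s2: b2⊕b3⊕b6⊕b7⊕b10⊕b11⊕b14⊕b15 = 1⊕1⊕1⊕0⊕1⊕0⊕0⊕0 = 0
s4: b4⊕b5⊕b6⊕b7⊕b12⊕b13⊕b14⊕b15 = 1⊕1⊕1⊕0⊕1⊕0⊕0⊕0 = 0
s8: b8⊕b9⊕b10⊕b11⊕b12⊕b13⊕b14⊕b15 = 1⊕1⊕1⊕0⊕1⊕0⊕0⊕0 = 0
Syndrome (s8...s1) = 0000 → position 0 (no error).

0000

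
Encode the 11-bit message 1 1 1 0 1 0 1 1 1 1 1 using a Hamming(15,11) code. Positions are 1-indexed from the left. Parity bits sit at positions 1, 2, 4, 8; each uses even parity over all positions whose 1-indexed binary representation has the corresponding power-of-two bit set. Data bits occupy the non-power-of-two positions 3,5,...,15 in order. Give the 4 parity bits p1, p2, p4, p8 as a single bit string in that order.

0100

Place data bits at non-power-of-two positions: b3=1, b5=1, b6=1, b7=0, b9=1, b10=0, b11=1, b12=1, b13=1, b14=1, b15=1.
p1 = XOR of data positions {3,5,7,9,11,13,15} = 1⊕1⊕0⊕1⊕1⊕1⊕1 = 0
p2 = XOR of data positions {3,6,7,10,11,14,15} = 1⊕1⊕0⊕0⊕1⊕1⊕1 = 1
p4 = XOR of data positions {5,6,7,12,13,14,15} = 1⊕1⊕0⊕1⊕1⊕1⊕1 = 0
p8 = XOR of data positions {9,10,11,12,13,14,15} = 1⊕0⊕1⊕1⊕1⊕1⊕1 = 0
Parity bits p1,p2,p4,p8 = 0100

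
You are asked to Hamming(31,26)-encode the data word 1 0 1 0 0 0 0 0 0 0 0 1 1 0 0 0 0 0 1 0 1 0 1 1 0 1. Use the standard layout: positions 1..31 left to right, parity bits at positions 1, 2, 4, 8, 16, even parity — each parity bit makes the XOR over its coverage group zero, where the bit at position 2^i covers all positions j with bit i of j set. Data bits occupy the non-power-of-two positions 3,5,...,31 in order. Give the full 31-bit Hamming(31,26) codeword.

Place data bits at non-power-of-two positions: b3=1, b5=0, b6=1, b7=0, b9=0, b10=0, b11=0, b12=0, b13=0, b14=0, b15=0, b17=1, b18=1, b19=0, b20=0, b21=0, b22=0, b23=0, b24=1, b25=0, b26=1, b27=0, b28=1, b29=1, b30=0, b31=1.
p1 = XOR of data positions {3,5,7,9,11,13,15,17,19,21,23,25,27,29,31} = 1⊕0⊕0⊕0⊕0⊕0⊕0⊕1⊕0⊕0⊕0⊕0⊕0⊕1⊕1 = 0
p2 = XOR of data positions {3,6,7,10,11,14,15,18,19,22,23,26,27,30,31} = 1⊕1⊕0⊕0⊕0⊕0⊕0⊕1⊕0⊕0⊕0⊕1⊕0⊕0⊕1 = 1
p4 = XOR of data positions {5,6,7,12,13,14,15,20,21,22,23,28,29,30,31} = 0⊕1⊕0⊕0⊕0⊕0⊕0⊕0⊕0⊕0⊕0⊕1⊕1⊕0⊕1 = 0
p8 = XOR of data positions {9,10,11,12,13,14,15,24,25,26,27,28,29,30,31} = 0⊕0⊕0⊕0⊕0⊕0⊕0⊕1⊕0⊕1⊕0⊕1⊕1⊕0⊕1 = 1
p16 = XOR of data positions {17,18,19,20,21,22,23,24,25,26,27,28,29,30,31} = 1⊕1⊕0⊕0⊕0⊕0⊕0⊕1⊕0⊕1⊕0⊕1⊕1⊕0⊕1 = 1
Codeword b1..b31 = 0110010100000001110000010101101

0110010100000001110000010101101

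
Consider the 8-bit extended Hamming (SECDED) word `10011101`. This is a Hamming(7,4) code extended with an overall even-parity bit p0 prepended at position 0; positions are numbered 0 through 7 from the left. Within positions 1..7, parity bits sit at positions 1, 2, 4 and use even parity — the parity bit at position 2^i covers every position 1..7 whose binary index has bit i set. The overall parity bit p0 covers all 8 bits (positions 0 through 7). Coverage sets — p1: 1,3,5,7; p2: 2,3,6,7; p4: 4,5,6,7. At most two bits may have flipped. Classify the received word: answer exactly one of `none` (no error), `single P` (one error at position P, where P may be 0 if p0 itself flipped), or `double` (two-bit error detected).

single 5

s1: b1⊕b3⊕b5⊕b7 = 0⊕1⊕1⊕1 = 1
s2: b2⊕b3⊕b6⊕b7 = 0⊕1⊕0⊕1 = 0
s4: b4⊕b5⊕b6⊕b7 = 1⊕1⊕0⊕1 = 1
Syndrome (s4...s1) = 101 → position 5.
Overall parity (XOR of all 8 bits, including p0): 1⊕0⊕0⊕1⊕1⊕1⊕0⊕1 = 1
Overall=1, syndrome position=5 → single-bit error at position 5.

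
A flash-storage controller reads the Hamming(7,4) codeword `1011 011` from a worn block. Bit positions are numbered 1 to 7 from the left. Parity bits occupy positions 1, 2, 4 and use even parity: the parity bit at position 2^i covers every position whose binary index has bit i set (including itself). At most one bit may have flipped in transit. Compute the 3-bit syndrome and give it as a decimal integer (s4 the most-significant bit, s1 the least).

s1: b1⊕b3⊕b5⊕b7 = 1⊕1⊕0⊕1 = 1
s2: b2⊕b3⊕b6⊕b7 = 0⊕1⊕1⊕1 = 1
s4: b4⊕b5⊕b6⊕b7 = 1⊕0⊕1⊕1 = 1
Syndrome (s4...s1) = 111 → position 7.

7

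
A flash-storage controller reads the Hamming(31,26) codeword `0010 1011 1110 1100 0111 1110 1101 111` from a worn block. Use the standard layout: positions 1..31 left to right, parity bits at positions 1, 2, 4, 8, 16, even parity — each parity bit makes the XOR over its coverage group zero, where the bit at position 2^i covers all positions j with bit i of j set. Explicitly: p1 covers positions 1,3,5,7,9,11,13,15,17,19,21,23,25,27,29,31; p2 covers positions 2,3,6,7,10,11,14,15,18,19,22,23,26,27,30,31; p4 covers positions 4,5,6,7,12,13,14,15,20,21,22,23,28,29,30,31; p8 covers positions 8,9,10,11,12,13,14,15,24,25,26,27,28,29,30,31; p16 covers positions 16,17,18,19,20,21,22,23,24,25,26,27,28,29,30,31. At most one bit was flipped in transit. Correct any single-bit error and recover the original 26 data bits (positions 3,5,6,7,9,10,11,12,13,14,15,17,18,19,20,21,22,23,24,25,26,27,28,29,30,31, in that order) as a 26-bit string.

s1: b1⊕b3⊕b5⊕b7⊕b9⊕b11⊕b13⊕b15⊕b17⊕b19⊕b21⊕b23⊕b25⊕b27⊕b29⊕b31 = 0⊕1⊕1⊕1⊕1⊕1⊕1⊕0⊕0⊕1⊕1⊕1⊕1⊕0⊕1⊕1 = 0
s2: b2⊕b3⊕b6⊕b7⊕b10⊕b11⊕b14⊕b15⊕b18⊕b19⊕b22⊕b23⊕b26⊕b27⊕b30⊕b31 = 0⊕1⊕0⊕1⊕1⊕1⊕1⊕0⊕1⊕1⊕1⊕1⊕1⊕0⊕1⊕1 = 0
s4: b4⊕b5⊕b6⊕b7⊕b12⊕b13⊕b14⊕b15⊕b20⊕b21⊕b22⊕b23⊕b28⊕b29⊕b30⊕b31 = 0⊕1⊕0⊕1⊕0⊕1⊕1⊕0⊕1⊕1⊕1⊕1⊕1⊕1⊕1⊕1 = 0
s8: b8⊕b9⊕b10⊕b11⊕b12⊕b13⊕b14⊕b15⊕b24⊕b25⊕b26⊕b27⊕b28⊕b29⊕b30⊕b31 = 1⊕1⊕1⊕1⊕0⊕1⊕1⊕0⊕0⊕1⊕1⊕0⊕1⊕1⊕1⊕1 = 0
s16: b16⊕b17⊕b18⊕b19⊕b20⊕b21⊕b22⊕b23⊕b24⊕b25⊕b26⊕b27⊕b28⊕b29⊕b30⊕b31 = 0⊕0⊕1⊕1⊕1⊕1⊕1⊕1⊕0⊕1⊕1⊕0⊕1⊕1⊕1⊕1 = 0
Syndrome (s16...s1) = 00000 → position 0 (no error).
No correction needed.
Data bits at positions 3,5,6,7,9,10,11,12,13,14,15,17,18,19,20,21,22,23,24,25,26,27,28,29,30,31: 11011110110011111101101111

11011110110011111101101111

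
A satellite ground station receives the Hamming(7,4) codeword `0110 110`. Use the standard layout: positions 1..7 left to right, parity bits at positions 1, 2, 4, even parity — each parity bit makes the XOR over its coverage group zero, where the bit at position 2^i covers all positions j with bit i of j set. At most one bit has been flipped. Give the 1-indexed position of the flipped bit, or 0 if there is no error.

s1: b1⊕b3⊕b5⊕b7 = 0⊕1⊕1⊕0 = 0
s2: b2⊕b3⊕b6⊕b7 = 1⊕1⊕1⊕0 = 1
s4: b4⊕b5⊕b6⊕b7 = 0⊕1⊕1⊕0 = 0
Syndrome (s4...s1) = 010 → position 2.

2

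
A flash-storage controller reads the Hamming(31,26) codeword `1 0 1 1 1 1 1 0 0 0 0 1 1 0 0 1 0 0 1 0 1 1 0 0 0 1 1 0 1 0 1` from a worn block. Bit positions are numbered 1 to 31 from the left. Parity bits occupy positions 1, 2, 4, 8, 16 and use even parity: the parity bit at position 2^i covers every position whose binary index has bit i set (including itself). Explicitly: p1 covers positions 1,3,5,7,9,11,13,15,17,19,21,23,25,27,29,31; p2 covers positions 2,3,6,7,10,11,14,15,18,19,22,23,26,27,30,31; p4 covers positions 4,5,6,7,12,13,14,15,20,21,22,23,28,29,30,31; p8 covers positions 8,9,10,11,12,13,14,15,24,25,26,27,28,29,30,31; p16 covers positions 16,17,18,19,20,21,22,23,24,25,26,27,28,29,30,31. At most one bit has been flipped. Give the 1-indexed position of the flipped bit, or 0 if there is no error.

s1: b1⊕b3⊕b5⊕b7⊕b9⊕b11⊕b13⊕b15⊕b17⊕b19⊕b21⊕b23⊕b25⊕b27⊕b29⊕b31 = 1⊕1⊕1⊕1⊕0⊕0⊕1⊕0⊕0⊕1⊕1⊕0⊕0⊕1⊕1⊕1 = 0
s2: b2⊕b3⊕b6⊕b7⊕b10⊕b11⊕b14⊕b15⊕b18⊕b19⊕b22⊕b23⊕b26⊕b27⊕b30⊕b31 = 0⊕1⊕1⊕1⊕0⊕0⊕0⊕0⊕0⊕1⊕1⊕0⊕1⊕1⊕0⊕1 = 0
s4: b4⊕b5⊕b6⊕b7⊕b12⊕b13⊕b14⊕b15⊕b20⊕b21⊕b22⊕b23⊕b28⊕b29⊕b30⊕b31 = 1⊕1⊕1⊕1⊕1⊕1⊕0⊕0⊕0⊕1⊕1⊕0⊕0⊕1⊕0⊕1 = 0
s8: b8⊕b9⊕b10⊕b11⊕b12⊕b13⊕b14⊕b15⊕b24⊕b25⊕b26⊕b27⊕b28⊕b29⊕b30⊕b31 = 0⊕0⊕0⊕0⊕1⊕1⊕0⊕0⊕0⊕0⊕1⊕1⊕0⊕1⊕0⊕1 = 0
s16: b16⊕b17⊕b18⊕b19⊕b20⊕b21⊕b22⊕b23⊕b24⊕b25⊕b26⊕b27⊕b28⊕b29⊕b30⊕b31 = 1⊕0⊕0⊕1⊕0⊕1⊕1⊕0⊕0⊕0⊕1⊕1⊕0⊕1⊕0⊕1 = 0
Syndrome (s16...s1) = 00000 → position 0 (no error).

0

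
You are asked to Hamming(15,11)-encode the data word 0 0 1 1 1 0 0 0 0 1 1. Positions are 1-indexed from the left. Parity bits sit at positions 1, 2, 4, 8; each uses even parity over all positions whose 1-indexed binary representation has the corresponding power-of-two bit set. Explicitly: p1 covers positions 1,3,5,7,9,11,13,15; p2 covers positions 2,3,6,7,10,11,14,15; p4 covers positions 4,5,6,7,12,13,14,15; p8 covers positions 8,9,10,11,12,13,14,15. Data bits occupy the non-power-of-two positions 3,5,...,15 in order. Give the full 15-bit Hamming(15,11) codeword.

Place data bits at non-power-of-two positions: b3=0, b5=0, b6=1, b7=1, b9=1, b10=0, b11=0, b12=0, b13=0, b14=1, b15=1.
p1 = XOR of data positions {3,5,7,9,11,13,15} = 0⊕0⊕1⊕1⊕0⊕0⊕1 = 1
p2 = XOR of data positions {3,6,7,10,11,14,15} = 0⊕1⊕1⊕0⊕0⊕1⊕1 = 0
p4 = XOR of data positions {5,6,7,12,13,14,15} = 0⊕1⊕1⊕0⊕0⊕1⊕1 = 0
p8 = XOR of data positions {9,10,11,12,13,14,15} = 1⊕0⊕0⊕0⊕0⊕1⊕1 = 1
Codeword b1..b15 = 100001111000011

100001111000011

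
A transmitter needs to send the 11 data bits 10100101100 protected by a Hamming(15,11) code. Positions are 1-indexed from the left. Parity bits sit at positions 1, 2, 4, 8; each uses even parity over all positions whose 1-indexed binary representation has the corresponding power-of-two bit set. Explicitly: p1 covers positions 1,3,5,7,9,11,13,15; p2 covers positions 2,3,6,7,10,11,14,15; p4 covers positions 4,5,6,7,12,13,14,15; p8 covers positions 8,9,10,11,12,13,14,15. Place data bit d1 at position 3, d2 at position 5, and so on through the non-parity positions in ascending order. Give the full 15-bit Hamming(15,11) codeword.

Place data bits at non-power-of-two positions: b3=1, b5=0, b6=1, b7=0, b9=0, b10=1, b11=0, b12=1, b13=1, b14=0, b15=0.
p1 = XOR of data positions {3,5,7,9,11,13,15} = 1⊕0⊕0⊕0⊕0⊕1⊕0 = 0
p2 = XOR of data positions {3,6,7,10,11,14,15} = 1⊕1⊕0⊕1⊕0⊕0⊕0 = 1
p4 = XOR of data positions {5,6,7,12,13,14,15} = 0⊕1⊕0⊕1⊕1⊕0⊕0 = 1
p8 = XOR of data positions {9,10,11,12,13,14,15} = 0⊕1⊕0⊕1⊕1⊕0⊕0 = 1
Codeword b1..b15 = 011101010101100

011101010101100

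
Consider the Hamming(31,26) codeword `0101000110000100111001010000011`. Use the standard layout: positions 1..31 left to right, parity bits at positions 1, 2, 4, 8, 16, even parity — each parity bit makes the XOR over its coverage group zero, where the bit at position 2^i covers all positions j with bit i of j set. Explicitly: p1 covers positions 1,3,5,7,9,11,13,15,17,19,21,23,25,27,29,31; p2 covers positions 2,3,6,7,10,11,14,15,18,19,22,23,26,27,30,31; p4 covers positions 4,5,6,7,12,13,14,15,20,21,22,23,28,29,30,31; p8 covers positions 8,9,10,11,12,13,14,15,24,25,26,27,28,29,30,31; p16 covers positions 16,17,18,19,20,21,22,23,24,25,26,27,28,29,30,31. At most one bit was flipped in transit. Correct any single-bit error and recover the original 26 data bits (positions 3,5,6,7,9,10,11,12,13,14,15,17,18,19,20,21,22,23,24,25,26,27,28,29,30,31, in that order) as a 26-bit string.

00001000010111000010000011

s1: b1⊕b3⊕b5⊕b7⊕b9⊕b11⊕b13⊕b15⊕b17⊕b19⊕b21⊕b23⊕b25⊕b27⊕b29⊕b31 = 0⊕0⊕0⊕0⊕1⊕0⊕0⊕0⊕1⊕1⊕0⊕0⊕0⊕0⊕0⊕1 = 0
s2: b2⊕b3⊕b6⊕b7⊕b10⊕b11⊕b14⊕b15⊕b18⊕b19⊕b22⊕b23⊕b26⊕b27⊕b30⊕b31 = 1⊕0⊕0⊕0⊕0⊕0⊕1⊕0⊕1⊕1⊕1⊕0⊕0⊕0⊕1⊕1 = 1
s4: b4⊕b5⊕b6⊕b7⊕b12⊕b13⊕b14⊕b15⊕b20⊕b21⊕b22⊕b23⊕b28⊕b29⊕b30⊕b31 = 1⊕0⊕0⊕0⊕0⊕0⊕1⊕0⊕0⊕0⊕1⊕0⊕0⊕0⊕1⊕1 = 1
s8: b8⊕b9⊕b10⊕b11⊕b12⊕b13⊕b14⊕b15⊕b24⊕b25⊕b26⊕b27⊕b28⊕b29⊕b30⊕b31 = 1⊕1⊕0⊕0⊕0⊕0⊕1⊕0⊕1⊕0⊕0⊕0⊕0⊕0⊕1⊕1 = 0
s16: b16⊕b17⊕b18⊕b19⊕b20⊕b21⊕b22⊕b23⊕b24⊕b25⊕b26⊕b27⊕b28⊕b29⊕b30⊕b31 = 0⊕1⊕1⊕1⊕0⊕0⊕1⊕0⊕1⊕0⊕0⊕0⊕0⊕0⊕1⊕1 = 1
Syndrome (s16...s1) = 10110 → position 22.
Flip bit 22: corrected codeword = 0101000110000100111000010000011
Data bits at positions 3,5,6,7,9,10,11,12,13,14,15,17,18,19,20,21,22,23,24,25,26,27,28,29,30,31: 00001000010111000010000011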